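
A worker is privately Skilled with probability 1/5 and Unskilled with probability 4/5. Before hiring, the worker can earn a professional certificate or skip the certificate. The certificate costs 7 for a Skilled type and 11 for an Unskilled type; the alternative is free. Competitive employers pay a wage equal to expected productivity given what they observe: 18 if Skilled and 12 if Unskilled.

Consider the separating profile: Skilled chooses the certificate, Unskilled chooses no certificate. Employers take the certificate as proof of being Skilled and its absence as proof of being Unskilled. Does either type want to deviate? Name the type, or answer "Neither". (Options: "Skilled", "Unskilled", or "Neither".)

Skilled

The certificate pays 18; no certificate pays 12.
Skilled: assigned the certificate, nets 18 − 7 = 11; deviating to no certificate nets 12.
Unskilled: assigned no certificate, nets 12; deviating to the certificate nets 18 − 11 = 7.
The Skilled type gains 1 by deviating.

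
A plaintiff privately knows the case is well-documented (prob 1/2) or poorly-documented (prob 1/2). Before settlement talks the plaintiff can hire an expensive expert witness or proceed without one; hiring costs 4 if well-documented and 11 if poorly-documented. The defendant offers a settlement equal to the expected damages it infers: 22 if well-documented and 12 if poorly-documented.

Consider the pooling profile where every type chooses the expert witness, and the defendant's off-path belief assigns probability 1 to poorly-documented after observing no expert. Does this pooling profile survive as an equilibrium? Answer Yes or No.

No

On path, the defendant holds the prior and pays 1/2·22 + 1/2·12 = 17. Off path (no expert), believing poorly-documented, it pays 12.
well-documented: the expert witness nets 17 − 4 = 13; no expert nets 12. well-documented stays.
poorly-documented: the expert witness nets 17 − 11 = 6; no expert nets 12. poorly-documented would deviate.
A type deviates, so pooling fails.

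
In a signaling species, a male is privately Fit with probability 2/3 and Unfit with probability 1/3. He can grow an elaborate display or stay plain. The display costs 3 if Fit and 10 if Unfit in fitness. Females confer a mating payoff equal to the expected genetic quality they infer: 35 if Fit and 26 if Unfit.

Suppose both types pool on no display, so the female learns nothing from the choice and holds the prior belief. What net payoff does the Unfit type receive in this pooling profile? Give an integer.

32

Pooled mating payoff = 2/3·35 + 1/3·26 = 32.
Unfit pays no cost for no display, so net payoff = 32.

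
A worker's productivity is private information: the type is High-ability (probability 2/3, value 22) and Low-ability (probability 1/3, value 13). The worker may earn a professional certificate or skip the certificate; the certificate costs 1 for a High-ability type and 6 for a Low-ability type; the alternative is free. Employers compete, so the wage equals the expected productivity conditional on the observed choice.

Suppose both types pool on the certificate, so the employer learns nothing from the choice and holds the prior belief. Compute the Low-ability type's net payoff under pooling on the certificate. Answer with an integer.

Pooled wage = 2/3·22 + 1/3·13 = 19.
Low-ability pays cost 6 for the certificate, so net payoff = 19 − 6 = 13.

13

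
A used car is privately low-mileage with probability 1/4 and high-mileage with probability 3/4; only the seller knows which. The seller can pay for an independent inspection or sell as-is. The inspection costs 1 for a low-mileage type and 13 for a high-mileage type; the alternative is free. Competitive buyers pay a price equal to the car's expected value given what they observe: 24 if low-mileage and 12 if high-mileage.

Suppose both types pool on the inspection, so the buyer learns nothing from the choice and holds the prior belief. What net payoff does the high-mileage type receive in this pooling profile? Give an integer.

2

Pooled price = 1/4·24 + 3/4·12 = 15.
high-mileage pays cost 13 for the inspection, so net payoff = 15 − 13 = 2.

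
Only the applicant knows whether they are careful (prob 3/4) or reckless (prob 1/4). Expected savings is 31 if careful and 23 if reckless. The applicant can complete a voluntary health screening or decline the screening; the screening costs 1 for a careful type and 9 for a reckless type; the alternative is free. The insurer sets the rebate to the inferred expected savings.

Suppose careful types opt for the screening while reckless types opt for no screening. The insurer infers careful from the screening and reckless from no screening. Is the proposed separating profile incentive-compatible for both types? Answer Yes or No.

Yes

Under these beliefs, the screening earns rebate 31 and no screening earns rebate 23.
careful: the screening nets 31 − 1 = 30; no screening nets 23. careful prefers the screening.
reckless: the screening nets 31 − 9 = 22; no screening nets 23. reckless prefers no screening.
Neither type deviates, so the separating profile is an equilibrium.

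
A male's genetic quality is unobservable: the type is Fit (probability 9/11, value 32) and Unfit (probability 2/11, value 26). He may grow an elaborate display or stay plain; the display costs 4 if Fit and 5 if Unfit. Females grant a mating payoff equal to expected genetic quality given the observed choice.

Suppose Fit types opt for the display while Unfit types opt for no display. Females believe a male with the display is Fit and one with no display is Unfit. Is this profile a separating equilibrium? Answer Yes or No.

No

Under these beliefs, the display earns mating payoff 32 and no display earns mating payoff 26.
Fit: the display nets 32 − 4 = 28; no display nets 26. Fit prefers the display.
Unfit: the display nets 32 − 5 = 27; no display nets 26. Unfit would deviate to the display.
Unfit has a profitable deviation, so the profile is not an equilibrium.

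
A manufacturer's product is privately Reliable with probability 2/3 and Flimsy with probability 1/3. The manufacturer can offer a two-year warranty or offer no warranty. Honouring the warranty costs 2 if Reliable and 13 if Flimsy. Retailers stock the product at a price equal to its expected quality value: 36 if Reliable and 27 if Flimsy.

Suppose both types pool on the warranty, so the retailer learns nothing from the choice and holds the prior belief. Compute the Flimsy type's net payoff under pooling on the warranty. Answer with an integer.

20

Pooled price = 2/3·36 + 1/3·27 = 33.
Flimsy pays cost 13 for the warranty, so net payoff = 33 − 13 = 20.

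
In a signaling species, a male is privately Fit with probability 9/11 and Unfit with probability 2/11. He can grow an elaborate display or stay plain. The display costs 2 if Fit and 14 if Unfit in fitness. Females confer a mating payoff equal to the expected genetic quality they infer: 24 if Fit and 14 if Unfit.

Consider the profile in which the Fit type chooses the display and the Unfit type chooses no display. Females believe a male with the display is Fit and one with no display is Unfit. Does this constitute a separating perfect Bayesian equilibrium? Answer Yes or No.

Under these beliefs, the display earns mating payoff 24 and no display earns mating payoff 14.
Fit: the display nets 24 − 2 = 22; no display nets 14. Fit prefers the display.
Unfit: the display nets 24 − 14 = 10; no display nets 14. Unfit prefers no display.
Neither type deviates, so the separating profile is an equilibrium.

Yes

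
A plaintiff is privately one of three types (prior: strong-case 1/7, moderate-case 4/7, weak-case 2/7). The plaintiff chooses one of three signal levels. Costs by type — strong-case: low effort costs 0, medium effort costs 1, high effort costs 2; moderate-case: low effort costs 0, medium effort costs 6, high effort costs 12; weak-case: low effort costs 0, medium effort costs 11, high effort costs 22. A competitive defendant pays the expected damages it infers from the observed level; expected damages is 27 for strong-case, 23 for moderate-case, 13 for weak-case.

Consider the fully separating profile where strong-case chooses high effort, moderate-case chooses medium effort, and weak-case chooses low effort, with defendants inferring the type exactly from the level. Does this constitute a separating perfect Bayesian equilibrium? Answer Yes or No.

Separating settlements: high effort → 27, medium effort → 23, low effort → 13.
strong-case (assigned high effort): low effort: 13 − 0 = 13; medium effort: 23 − 1 = 22; high effort: 27 − 2 = 25. strong-case stays.
moderate-case (assigned medium effort): low effort: 13 − 0 = 13; medium effort: 23 − 6 = 17; high effort: 27 − 12 = 15. moderate-case stays.
weak-case (assigned low effort): low effort: 13 − 0 = 13; medium effort: 23 − 11 = 12; high effort: 27 − 22 = 5. weak-case stays.
Every type prefers its assigned level; separation holds.

Yes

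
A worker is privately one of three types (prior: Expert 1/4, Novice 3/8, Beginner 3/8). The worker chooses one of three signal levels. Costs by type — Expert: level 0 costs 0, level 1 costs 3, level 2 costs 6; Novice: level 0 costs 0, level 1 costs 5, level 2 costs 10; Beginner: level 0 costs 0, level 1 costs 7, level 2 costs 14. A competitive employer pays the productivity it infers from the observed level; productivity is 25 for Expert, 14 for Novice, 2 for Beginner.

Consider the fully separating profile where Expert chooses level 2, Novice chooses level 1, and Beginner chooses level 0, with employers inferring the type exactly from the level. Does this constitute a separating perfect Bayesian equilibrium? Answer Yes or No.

No

Separating wages: level 2 → 25, level 1 → 14, level 0 → 2.
Expert (assigned level 2): level 0: 2 − 0 = 2; level 1: 14 − 3 = 11; level 2: 25 − 6 = 19. Expert stays.
Novice (assigned level 1): level 0: 2 − 0 = 2; level 1: 14 − 5 = 9; level 2: 25 − 10 = 15. Novice prefers level 2.
Beginner (assigned level 0): level 0: 2 − 0 = 2; level 1: 14 − 7 = 7; level 2: 25 − 14 = 11. Beginner prefers level 2.
At least one type deviates; the separating profile fails.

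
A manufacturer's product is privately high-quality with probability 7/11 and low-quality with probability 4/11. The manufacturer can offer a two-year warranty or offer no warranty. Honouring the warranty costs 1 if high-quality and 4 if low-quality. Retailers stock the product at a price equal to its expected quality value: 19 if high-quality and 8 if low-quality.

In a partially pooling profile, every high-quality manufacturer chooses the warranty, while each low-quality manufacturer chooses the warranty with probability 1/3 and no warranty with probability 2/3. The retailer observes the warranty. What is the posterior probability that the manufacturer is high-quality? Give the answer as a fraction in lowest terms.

21/25

P(the warranty) = (7/11)·1 + (4/11)·(1/3) = 25/33.
By Bayes' rule, P(high-quality | the warranty) = (7/11) / (25/33) = 21/25.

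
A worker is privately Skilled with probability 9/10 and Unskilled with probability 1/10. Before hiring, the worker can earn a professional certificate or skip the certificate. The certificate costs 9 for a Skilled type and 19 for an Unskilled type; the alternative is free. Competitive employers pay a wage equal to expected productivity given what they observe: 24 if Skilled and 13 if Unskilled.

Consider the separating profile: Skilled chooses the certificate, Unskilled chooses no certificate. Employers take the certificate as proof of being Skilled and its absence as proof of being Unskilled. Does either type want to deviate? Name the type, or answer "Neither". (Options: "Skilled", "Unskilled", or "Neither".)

The certificate pays 24; no certificate pays 13.
Skilled: assigned the certificate, nets 24 − 9 = 15; deviating to no certificate nets 13.
Unskilled: assigned no certificate, nets 13; deviating to the certificate nets 24 − 19 = 5.
Both types strictly prefer their assigned action; no profitable deviation.

Neither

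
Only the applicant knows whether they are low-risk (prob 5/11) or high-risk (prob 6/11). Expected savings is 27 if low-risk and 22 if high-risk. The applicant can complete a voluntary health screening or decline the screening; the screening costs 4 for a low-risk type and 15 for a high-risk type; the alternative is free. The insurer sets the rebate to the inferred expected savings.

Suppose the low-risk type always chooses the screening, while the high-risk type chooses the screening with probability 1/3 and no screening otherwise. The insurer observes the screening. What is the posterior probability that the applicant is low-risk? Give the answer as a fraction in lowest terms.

P(the screening) = (5/11)·1 + (6/11)·(1/3) = 7/11.
By Bayes' rule, P(low-risk | the screening) = (5/11) / (7/11) = 5/7.

5/7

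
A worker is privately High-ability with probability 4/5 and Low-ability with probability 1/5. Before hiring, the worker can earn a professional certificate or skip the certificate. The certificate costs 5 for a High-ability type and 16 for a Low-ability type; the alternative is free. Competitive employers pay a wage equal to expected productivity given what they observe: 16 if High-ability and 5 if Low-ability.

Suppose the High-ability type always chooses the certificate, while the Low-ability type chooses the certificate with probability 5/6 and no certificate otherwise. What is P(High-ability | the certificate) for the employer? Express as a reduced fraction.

24/29

P(the certificate) = (4/5)·1 + (1/5)·(5/6) = 29/30.
By Bayes' rule, P(High-ability | the certificate) = (4/5) / (29/30) = 24/29.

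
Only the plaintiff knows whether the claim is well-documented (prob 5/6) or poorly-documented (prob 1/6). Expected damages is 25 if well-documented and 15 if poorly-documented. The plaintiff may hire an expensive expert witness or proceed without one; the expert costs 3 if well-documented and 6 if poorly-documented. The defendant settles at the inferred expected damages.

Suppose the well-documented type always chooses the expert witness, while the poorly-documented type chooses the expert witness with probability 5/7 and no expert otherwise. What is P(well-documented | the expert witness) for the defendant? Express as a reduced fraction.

P(the expert witness) = (5/6)·1 + (1/6)·(5/7) = 20/21.
By Bayes' rule, P(well-documented | the expert witness) = (5/6) / (20/21) = 7/8.

7/8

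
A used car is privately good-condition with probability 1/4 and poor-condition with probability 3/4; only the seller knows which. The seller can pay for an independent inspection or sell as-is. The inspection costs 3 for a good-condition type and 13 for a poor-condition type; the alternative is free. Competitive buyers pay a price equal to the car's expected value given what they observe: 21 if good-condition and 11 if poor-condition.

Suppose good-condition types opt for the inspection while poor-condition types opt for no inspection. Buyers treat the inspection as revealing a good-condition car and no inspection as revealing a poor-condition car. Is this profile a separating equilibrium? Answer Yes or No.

Under these beliefs, the inspection earns price 21 and no inspection earns price 11.
good-condition: the inspection nets 21 − 3 = 18; no inspection nets 11. good-condition prefers the inspection.
poor-condition: the inspection nets 21 − 13 = 8; no inspection nets 11. poor-condition prefers no inspection.
Neither type deviates, so the separating profile is an equilibrium.

Yes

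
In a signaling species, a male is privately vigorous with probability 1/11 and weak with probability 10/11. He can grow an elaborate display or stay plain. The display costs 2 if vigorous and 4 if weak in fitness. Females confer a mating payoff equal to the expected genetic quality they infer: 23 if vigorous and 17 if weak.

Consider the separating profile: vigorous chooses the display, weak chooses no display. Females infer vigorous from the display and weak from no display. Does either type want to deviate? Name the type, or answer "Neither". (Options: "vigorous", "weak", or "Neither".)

The display pays 23; no display pays 17.
vigorous: assigned the display, nets 23 − 2 = 21; deviating to no display nets 17.
weak: assigned no display, nets 17; deviating to the display nets 23 − 4 = 19.
The weak type gains 2 by deviating.

weak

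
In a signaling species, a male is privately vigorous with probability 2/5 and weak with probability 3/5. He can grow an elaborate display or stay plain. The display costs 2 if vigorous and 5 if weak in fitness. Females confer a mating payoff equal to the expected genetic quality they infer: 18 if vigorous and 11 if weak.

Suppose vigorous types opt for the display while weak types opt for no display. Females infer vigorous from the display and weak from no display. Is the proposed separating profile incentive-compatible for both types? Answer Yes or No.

No

Under these beliefs, the display earns mating payoff 18 and no display earns mating payoff 11.
vigorous: the display nets 18 − 2 = 16; no display nets 11. vigorous prefers the display.
weak: the display nets 18 − 5 = 13; no display nets 11. weak would deviate to the display.
weak has a profitable deviation, so the profile is not an equilibrium.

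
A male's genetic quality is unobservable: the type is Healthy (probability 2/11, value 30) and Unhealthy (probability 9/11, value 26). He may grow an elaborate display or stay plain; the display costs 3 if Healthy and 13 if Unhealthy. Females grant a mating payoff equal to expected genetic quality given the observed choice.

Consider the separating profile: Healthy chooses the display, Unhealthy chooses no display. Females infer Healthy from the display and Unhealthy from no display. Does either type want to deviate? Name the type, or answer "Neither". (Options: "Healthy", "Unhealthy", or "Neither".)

Neither

The display pays 30; no display pays 26.
Healthy: assigned the display, nets 30 − 3 = 27; deviating to no display nets 26.
Unhealthy: assigned no display, nets 26; deviating to the display nets 30 − 13 = 17.
Both types strictly prefer their assigned action; no profitable deviation.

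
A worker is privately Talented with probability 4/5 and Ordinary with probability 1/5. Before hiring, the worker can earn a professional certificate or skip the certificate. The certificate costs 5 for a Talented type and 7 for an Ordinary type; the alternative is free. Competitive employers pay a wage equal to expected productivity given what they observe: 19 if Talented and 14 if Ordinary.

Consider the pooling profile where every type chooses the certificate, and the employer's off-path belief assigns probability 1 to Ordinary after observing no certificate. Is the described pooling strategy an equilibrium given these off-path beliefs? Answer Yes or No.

No

On path, the employer holds the prior and pays 4/5·19 + 1/5·14 = 18. Off path (no certificate), believing Ordinary, it pays 14.
Talented: the certificate nets 18 − 5 = 13; no certificate nets 14. Talented would deviate.
Ordinary: the certificate nets 18 − 7 = 11; no certificate nets 14. Ordinary would deviate.
A type deviates, so pooling fails.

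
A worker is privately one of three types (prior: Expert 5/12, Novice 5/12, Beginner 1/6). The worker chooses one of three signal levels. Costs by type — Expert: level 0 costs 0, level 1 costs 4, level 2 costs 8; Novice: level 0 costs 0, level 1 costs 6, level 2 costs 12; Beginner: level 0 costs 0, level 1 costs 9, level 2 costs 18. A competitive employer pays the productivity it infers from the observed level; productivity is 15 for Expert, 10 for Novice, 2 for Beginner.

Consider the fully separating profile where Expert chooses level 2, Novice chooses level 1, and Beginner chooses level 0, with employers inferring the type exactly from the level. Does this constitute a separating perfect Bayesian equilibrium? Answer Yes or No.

Separating wages: level 2 → 15, level 1 → 10, level 0 → 2.
Expert (assigned level 2): level 0: 2 − 0 = 2; level 1: 10 − 4 = 6; level 2: 15 − 8 = 7. Expert stays.
Novice (assigned level 1): level 0: 2 − 0 = 2; level 1: 10 − 6 = 4; level 2: 15 − 12 = 3. Novice stays.
Beginner (assigned level 0): level 0: 2 − 0 = 2; level 1: 10 − 9 = 1; level 2: 15 − 18 = -3. Beginner stays.
Every type prefers its assigned level; separation holds.

Yes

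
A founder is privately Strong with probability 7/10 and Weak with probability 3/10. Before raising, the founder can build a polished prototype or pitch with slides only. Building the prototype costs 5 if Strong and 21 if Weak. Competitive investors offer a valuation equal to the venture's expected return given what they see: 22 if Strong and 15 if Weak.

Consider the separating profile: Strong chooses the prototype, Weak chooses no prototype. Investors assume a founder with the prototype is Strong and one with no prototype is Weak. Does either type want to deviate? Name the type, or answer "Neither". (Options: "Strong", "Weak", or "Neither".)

Neither

The prototype pays 22; no prototype pays 15.
Strong: assigned the prototype, nets 22 − 5 = 17; deviating to no prototype nets 15.
Weak: assigned no prototype, nets 15; deviating to the prototype nets 22 − 21 = 1.
Both types strictly prefer their assigned action; no profitable deviation.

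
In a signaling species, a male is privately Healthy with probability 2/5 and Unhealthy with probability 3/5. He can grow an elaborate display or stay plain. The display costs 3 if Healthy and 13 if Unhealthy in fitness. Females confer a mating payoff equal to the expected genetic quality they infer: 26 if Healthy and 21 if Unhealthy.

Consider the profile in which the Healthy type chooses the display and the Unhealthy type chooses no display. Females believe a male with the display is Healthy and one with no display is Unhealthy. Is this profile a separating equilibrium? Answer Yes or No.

Under these beliefs, the display earns mating payoff 26 and no display earns mating payoff 21.
Healthy: the display nets 26 − 3 = 23; no display nets 21. Healthy prefers the display.
Unhealthy: the display nets 26 − 13 = 13; no display nets 21. Unhealthy prefers no display.
Neither type deviates, so the separating profile is an equilibrium.

Yes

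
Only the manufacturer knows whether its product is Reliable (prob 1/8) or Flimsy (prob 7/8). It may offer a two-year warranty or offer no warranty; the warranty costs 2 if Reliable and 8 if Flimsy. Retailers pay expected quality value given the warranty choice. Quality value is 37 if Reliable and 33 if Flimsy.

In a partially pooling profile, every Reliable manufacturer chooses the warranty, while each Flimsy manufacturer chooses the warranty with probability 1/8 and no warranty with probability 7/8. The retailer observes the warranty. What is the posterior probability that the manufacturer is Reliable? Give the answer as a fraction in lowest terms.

P(the warranty) = (1/8)·1 + (7/8)·(1/8) = 15/64.
By Bayes' rule, P(Reliable | the warranty) = (1/8) / (15/64) = 8/15.

8/15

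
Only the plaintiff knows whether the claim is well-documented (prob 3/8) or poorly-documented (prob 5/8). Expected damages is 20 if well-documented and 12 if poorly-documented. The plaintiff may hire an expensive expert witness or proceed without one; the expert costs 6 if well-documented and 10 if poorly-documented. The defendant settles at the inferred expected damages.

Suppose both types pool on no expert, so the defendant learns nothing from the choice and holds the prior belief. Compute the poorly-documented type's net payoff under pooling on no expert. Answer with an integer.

Pooled settlement = 3/8·20 + 5/8·12 = 15.
poorly-documented pays no cost for no expert, so net payoff = 15.

15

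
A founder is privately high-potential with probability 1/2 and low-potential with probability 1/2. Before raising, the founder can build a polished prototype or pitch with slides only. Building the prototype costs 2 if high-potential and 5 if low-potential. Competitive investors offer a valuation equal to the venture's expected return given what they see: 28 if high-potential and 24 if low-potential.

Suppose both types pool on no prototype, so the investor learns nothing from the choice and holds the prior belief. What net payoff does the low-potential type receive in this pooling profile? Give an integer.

Pooled valuation = 1/2·28 + 1/2·24 = 26.
low-potential pays no cost for no prototype, so net payoff = 26.

26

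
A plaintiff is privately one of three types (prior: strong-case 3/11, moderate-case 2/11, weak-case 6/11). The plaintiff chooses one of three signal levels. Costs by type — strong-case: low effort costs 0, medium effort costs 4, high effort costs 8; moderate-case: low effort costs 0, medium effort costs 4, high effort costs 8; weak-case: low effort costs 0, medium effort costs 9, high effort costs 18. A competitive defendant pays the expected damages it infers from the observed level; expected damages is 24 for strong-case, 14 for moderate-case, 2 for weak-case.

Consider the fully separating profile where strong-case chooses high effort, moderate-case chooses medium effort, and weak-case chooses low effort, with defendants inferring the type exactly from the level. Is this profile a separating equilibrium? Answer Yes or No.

Separating settlements: high effort → 24, medium effort → 14, low effort → 2.
strong-case (assigned high effort): low effort: 2 − 0 = 2; medium effort: 14 − 4 = 10; high effort: 24 − 8 = 16. strong-case stays.
moderate-case (assigned medium effort): low effort: 2 − 0 = 2; medium effort: 14 − 4 = 10; high effort: 24 − 8 = 16. moderate-case prefers high effort.
weak-case (assigned low effort): low effort: 2 − 0 = 2; medium effort: 14 − 9 = 5; high effort: 24 − 18 = 6. weak-case prefers high effort.
At least one type deviates; the separating profile fails.

No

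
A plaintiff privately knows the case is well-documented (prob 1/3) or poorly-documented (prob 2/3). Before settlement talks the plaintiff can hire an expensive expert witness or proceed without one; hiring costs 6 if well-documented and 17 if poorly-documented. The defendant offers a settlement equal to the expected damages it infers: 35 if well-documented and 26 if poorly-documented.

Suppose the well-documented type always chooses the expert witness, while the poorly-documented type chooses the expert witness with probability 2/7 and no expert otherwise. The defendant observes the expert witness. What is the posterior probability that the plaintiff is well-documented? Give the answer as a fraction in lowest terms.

7/11

P(the expert witness) = (1/3)·1 + (2/3)·(2/7) = 11/21.
By Bayes' rule, P(well-documented | the expert witness) = (1/3) / (11/21) = 7/11.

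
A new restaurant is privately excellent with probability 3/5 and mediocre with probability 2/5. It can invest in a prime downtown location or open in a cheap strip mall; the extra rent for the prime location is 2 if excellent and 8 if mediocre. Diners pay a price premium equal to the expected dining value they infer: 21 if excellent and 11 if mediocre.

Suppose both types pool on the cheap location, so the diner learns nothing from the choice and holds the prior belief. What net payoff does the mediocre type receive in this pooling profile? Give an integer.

Pooled price premium = 3/5·21 + 2/5·11 = 17.
mediocre pays no cost for the cheap location, so net payoff = 17.

17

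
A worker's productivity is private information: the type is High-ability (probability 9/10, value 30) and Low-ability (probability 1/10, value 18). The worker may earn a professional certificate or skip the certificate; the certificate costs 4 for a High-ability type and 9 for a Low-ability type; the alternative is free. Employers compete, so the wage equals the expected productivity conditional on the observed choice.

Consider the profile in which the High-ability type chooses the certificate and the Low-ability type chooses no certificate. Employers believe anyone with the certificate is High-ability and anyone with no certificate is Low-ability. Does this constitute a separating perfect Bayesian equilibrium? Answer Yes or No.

No

Under these beliefs, the certificate earns wage 30 and no certificate earns wage 18.
High-ability: the certificate nets 30 − 4 = 26; no certificate nets 18. High-ability prefers the certificate.
Low-ability: the certificate nets 30 − 9 = 21; no certificate nets 18. Low-ability would deviate to the certificate.
Low-ability has a profitable deviation, so the profile is not an equilibrium.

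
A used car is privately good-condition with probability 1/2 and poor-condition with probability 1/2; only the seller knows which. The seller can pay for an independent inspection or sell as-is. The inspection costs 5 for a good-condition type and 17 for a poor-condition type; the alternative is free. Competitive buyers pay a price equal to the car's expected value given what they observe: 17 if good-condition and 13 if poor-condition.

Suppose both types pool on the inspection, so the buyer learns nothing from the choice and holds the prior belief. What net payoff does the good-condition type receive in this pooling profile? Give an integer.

10

Pooled price = 1/2·17 + 1/2·13 = 15.
good-condition pays cost 5 for the inspection, so net payoff = 15 − 5 = 10.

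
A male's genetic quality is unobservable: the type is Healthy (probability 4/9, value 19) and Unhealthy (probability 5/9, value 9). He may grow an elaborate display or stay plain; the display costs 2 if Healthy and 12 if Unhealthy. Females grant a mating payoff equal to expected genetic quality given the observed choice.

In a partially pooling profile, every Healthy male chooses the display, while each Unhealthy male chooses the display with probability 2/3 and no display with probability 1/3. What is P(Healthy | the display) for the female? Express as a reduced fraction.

6/11

P(the display) = (4/9)·1 + (5/9)·(2/3) = 22/27.
By Bayes' rule, P(Healthy | the display) = (4/9) / (22/27) = 6/11.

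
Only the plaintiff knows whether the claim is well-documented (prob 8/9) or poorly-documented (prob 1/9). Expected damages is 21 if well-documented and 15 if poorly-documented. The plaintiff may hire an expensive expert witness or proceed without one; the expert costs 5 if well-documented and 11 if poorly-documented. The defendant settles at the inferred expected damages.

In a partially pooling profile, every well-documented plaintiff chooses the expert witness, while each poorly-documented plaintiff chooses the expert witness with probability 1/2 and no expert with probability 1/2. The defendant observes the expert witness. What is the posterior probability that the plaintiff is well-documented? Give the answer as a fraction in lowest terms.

P(the expert witness) = (8/9)·1 + (1/9)·(1/2) = 17/18.
By Bayes' rule, P(well-documented | the expert witness) = (8/9) / (17/18) = 16/17.

16/17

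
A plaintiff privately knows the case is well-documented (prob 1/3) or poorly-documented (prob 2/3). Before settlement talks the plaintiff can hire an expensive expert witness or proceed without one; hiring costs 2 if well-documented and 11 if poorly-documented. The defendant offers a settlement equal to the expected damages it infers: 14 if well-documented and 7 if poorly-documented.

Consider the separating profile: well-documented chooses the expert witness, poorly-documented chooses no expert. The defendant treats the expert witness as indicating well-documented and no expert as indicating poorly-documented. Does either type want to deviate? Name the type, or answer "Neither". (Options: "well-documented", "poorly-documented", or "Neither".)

Neither

The expert witness pays 14; no expert pays 7.
well-documented: assigned the expert witness, nets 14 − 2 = 12; deviating to no expert nets 7.
poorly-documented: assigned no expert, nets 7; deviating to the expert witness nets 14 − 11 = 3.
Both types strictly prefer their assigned action; no profitable deviation.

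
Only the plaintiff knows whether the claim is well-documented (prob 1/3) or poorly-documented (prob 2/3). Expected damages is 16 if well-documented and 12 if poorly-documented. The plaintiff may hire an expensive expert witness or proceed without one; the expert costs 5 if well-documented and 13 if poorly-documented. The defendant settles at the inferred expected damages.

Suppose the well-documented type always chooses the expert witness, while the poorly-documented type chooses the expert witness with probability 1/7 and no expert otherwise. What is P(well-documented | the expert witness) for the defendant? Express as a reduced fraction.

7/9

P(the expert witness) = (1/3)·1 + (2/3)·(1/7) = 3/7.
By Bayes' rule, P(well-documented | the expert witness) = (1/3) / (3/7) = 7/9.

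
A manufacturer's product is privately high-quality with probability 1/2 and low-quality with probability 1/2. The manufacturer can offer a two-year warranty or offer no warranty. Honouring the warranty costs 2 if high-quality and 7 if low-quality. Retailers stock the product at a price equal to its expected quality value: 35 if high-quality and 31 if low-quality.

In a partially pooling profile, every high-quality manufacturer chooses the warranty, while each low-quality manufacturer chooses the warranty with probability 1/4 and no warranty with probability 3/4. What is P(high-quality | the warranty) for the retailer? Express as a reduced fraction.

4/5

P(the warranty) = (1/2)·1 + (1/2)·(1/4) = 5/8.
By Bayes' rule, P(high-quality | the warranty) = (1/2) / (5/8) = 4/5.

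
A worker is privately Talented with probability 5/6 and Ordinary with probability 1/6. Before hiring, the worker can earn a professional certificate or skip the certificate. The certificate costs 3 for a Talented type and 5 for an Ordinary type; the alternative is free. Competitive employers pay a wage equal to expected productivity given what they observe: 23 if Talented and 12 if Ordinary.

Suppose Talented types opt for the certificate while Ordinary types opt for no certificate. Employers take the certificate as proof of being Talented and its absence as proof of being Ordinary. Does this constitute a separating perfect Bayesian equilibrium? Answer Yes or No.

Under these beliefs, the certificate earns wage 23 and no certificate earns wage 12.
Talented: the certificate nets 23 − 3 = 20; no certificate nets 12. Talented prefers the certificate.
Ordinary: the certificate nets 23 − 5 = 18; no certificate nets 12. Ordinary would deviate to the certificate.
Ordinary has a profitable deviation, so the profile is not an equilibrium.

No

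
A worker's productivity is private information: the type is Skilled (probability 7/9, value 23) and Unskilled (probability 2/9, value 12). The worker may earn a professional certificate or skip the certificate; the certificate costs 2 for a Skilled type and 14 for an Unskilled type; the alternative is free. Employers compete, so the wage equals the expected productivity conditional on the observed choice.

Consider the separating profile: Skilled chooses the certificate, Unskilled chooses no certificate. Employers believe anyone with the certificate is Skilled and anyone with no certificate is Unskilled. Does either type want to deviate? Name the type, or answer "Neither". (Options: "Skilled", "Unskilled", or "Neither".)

Neither

The certificate pays 23; no certificate pays 12.
Skilled: assigned the certificate, nets 23 − 2 = 21; deviating to no certificate nets 12.
Unskilled: assigned no certificate, nets 12; deviating to the certificate nets 23 − 14 = 9.
Both types strictly prefer their assigned action; no profitable deviation.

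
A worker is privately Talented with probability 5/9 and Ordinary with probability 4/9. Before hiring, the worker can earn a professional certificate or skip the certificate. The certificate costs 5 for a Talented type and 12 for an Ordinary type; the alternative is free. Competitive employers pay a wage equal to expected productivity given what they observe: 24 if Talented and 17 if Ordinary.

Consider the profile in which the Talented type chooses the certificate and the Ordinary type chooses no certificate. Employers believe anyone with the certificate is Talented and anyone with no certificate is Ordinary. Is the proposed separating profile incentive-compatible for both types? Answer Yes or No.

Under these beliefs, the certificate earns wage 24 and no certificate earns wage 17.
Talented: the certificate nets 24 − 5 = 19; no certificate nets 17. Talented prefers the certificate.
Ordinary: the certificate nets 24 − 12 = 12; no certificate nets 17. Ordinary prefers no certificate.
Neither type deviates, so the separating profile is an equilibrium.

Yes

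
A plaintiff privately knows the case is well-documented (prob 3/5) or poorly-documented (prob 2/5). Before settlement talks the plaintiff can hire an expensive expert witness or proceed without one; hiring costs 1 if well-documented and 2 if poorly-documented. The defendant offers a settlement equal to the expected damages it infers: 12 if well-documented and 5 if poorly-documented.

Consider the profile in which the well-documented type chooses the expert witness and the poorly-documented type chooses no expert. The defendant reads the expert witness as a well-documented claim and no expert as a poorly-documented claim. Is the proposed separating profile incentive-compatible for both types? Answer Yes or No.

No

Under these beliefs, the expert witness earns settlement 12 and no expert earns settlement 5.
well-documented: the expert witness nets 12 − 1 = 11; no expert nets 5. well-documented prefers the expert witness.
poorly-documented: the expert witness nets 12 − 2 = 10; no expert nets 5. poorly-documented would deviate to the expert witness.
poorly-documented has a profitable deviation, so the profile is not an equilibrium.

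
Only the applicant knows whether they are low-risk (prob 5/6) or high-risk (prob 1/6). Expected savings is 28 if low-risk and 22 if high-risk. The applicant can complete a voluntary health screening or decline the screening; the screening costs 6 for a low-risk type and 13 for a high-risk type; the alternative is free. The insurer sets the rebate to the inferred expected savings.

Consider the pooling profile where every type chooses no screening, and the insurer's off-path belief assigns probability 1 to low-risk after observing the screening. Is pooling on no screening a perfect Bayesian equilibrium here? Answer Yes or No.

On path, the insurer holds the prior and pays 5/6·28 + 1/6·22 = 27. Off path (the screening), believing low-risk, it pays 28.
low-risk: no screening nets 27; the screening nets 28 − 6 = 22. low-risk stays.
high-risk: no screening nets 27; the screening nets 28 − 13 = 15. high-risk stays.
No type deviates, so pooling is sustained.

Yes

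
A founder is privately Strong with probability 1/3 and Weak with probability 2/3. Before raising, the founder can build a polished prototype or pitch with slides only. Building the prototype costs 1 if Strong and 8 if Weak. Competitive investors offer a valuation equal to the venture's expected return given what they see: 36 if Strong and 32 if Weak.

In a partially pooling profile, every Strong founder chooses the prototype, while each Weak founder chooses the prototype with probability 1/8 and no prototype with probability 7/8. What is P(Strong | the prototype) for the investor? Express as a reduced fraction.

P(the prototype) = (1/3)·1 + (2/3)·(1/8) = 5/12.
By Bayes' rule, P(Strong | the prototype) = (1/3) / (5/12) = 4/5.

4/5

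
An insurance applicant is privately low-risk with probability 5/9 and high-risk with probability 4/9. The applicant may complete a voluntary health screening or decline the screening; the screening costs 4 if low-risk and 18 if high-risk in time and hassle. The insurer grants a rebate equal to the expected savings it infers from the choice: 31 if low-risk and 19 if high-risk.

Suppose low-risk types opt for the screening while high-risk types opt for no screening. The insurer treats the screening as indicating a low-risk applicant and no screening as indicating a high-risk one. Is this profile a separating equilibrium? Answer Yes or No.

Yes

Under these beliefs, the screening earns rebate 31 and no screening earns rebate 19.
low-risk: the screening nets 31 − 4 = 27; no screening nets 19. low-risk prefers the screening.
high-risk: the screening nets 31 − 18 = 13; no screening nets 19. high-risk prefers no screening.
Neither type deviates, so the separating profile is an equilibrium.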